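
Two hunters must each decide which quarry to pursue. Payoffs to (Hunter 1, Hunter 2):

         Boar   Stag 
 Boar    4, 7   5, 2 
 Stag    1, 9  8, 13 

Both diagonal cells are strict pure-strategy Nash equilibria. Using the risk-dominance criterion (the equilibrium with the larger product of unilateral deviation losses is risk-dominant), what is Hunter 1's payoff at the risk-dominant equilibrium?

4

At both Boar: Hunter 1 loses 4 − 1 = 3 by deviating; Hunter 2 loses 7 − 2 = 5. Product = 3·5 = 15.
At both Stag: Hunter 1 loses 8 − 5 = 3 by deviating; Hunter 2 loses 13 − 9 = 4. Product = 3·4 = 12.
15 > 12, so both Boar is risk-dominant. Hunter 1's payoff there is 4.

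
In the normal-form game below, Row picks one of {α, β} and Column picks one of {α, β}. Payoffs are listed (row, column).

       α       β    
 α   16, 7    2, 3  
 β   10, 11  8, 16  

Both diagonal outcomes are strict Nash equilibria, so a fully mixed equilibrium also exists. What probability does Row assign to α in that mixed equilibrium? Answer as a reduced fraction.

Row's mix p on α must make Column indifferent between α and β.
Column's payoff from α: 7p + 11(1−p). From β: 3p + 16(1−p).
Set equal: 4p = 5(1−p) → p = 5/9.

5/9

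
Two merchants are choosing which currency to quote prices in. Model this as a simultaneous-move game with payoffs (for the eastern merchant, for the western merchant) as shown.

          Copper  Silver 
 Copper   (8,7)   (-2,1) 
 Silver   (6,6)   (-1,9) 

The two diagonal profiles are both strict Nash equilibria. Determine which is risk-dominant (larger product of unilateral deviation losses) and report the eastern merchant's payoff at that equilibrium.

8

At both Copper: the eastern merchant loses 8 − 6 = 2 by deviating; the western merchant loses 7 − 1 = 6. Product = 2·6 = 12.
At both Silver: the eastern merchant loses -1 − (-2) = 1 by deviating; the western merchant loses 9 − 6 = 3. Product = 1·3 = 3.
12 > 3, so both Copper is risk-dominant. The eastern merchant's payoff there is 8.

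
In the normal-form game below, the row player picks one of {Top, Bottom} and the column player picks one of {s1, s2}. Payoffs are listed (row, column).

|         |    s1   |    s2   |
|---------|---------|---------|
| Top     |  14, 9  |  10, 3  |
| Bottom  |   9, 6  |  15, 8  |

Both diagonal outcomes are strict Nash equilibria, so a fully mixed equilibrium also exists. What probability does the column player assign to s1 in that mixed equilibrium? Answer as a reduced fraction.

The column player's mix q on s1 must make the row player indifferent between Top and Bottom.
The row player's payoff from Top: 14q + 10(1−q). From Bottom: 9q + 15(1−q).
Set equal: 5q = 5(1−q) → q = 5/10 = 1/2.

1/2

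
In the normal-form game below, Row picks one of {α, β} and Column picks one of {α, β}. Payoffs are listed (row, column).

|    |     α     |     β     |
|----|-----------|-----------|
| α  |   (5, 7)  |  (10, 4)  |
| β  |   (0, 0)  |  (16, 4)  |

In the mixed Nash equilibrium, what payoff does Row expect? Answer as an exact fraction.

Column mixes with probability q on α, chosen so Row is indifferent: 5q + 10(1−q) = 0q + 16(1−q) gives q = 6/11.
Row's expected payoff (from either row, since indifferent) is 5·6/11 + 10·5/11 = 80/11.

80/11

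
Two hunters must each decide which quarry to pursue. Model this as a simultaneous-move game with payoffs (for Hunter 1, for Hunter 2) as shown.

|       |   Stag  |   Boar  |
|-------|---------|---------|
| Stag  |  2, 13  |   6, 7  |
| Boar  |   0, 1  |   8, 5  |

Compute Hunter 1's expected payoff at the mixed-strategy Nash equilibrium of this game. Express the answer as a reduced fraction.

4

Hunter 2 mixes with probability q on Stag, chosen so Hunter 1 is indifferent: 2q + 6(1−q) = 0q + 8(1−q) gives q = 1/2.
Hunter 1's expected payoff (from either row, since indifferent) is 2·1/2 + 6·1/2 = 4.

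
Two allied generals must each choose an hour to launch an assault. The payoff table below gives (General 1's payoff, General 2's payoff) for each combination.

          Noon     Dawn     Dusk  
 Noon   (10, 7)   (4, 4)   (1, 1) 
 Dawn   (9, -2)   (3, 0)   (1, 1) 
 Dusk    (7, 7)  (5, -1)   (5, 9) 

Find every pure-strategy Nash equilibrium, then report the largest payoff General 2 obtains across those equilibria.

9

Both Noon is a pure NE (General 1: 10 ≥ 9; General 2: 7 ≥ 4). General 2 gets 7.
Both Dusk is a pure NE (General 1: 5 ≥ 1; General 2: 9 ≥ 7). General 2 gets 9.
Every other cell has a profitable deviation for at least one player. Highest of {7, 9} is 9.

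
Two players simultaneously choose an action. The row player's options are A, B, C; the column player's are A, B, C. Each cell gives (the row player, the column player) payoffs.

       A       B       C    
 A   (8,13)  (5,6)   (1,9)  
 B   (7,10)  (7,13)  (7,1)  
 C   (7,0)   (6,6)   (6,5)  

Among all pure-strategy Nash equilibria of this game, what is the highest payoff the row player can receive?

8

Both A is a pure NE (the row player: 8 ≥ 7; the column player: 13 ≥ 9). The row player gets 8.
Both B is a pure NE (the row player: 7 ≥ 6; the column player: 13 ≥ 10). The row player gets 7.
Every other cell has a profitable deviation for at least one player. Highest of {8, 7} is 8.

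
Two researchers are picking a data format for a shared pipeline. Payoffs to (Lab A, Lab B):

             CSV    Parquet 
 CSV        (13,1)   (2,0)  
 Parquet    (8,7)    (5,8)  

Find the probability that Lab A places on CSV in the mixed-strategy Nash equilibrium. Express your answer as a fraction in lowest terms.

1/2

Lab A's mix p on CSV must make Lab B indifferent between CSV and Parquet.
Lab B's payoff from CSV: 1p + 7(1−p). From Parquet: 0p + 8(1−p).
Set equal: 1p = 1(1−p) → p = 1/2.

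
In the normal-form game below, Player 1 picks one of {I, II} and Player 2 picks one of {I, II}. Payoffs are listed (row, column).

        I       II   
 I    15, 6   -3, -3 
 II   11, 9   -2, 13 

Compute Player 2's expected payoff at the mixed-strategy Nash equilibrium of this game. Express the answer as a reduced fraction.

Player 1 mixes with probability p on I, chosen so Player 2 is indifferent: 6p + 9(1−p) = (-3)p + 13(1−p) gives p = 4/13.
Player 2's expected payoff is 6·4/13 + 9·9/13 = 105/13.

105/13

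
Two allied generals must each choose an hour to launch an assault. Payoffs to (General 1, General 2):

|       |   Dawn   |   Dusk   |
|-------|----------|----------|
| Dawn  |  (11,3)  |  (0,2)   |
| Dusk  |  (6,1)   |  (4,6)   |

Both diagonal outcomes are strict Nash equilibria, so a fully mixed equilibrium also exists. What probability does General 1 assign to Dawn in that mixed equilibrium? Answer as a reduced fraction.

General 1's mix p on Dawn must make General 2 indifferent between Dawn and Dusk.
General 2's payoff from Dawn: 3p + 1(1−p). From Dusk: 2p + 6(1−p).
Set equal: 1p = 5(1−p) → p = 5/6.

5/6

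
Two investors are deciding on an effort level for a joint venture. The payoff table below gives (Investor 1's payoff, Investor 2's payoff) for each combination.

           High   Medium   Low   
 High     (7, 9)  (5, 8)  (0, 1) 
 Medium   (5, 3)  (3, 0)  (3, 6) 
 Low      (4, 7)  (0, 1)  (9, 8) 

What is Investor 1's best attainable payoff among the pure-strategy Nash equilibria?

9

Both High is a pure NE (Investor 1: 7 ≥ 5; Investor 2: 9 ≥ 8). Investor 1 gets 7.
Both Low is a pure NE (Investor 1: 9 ≥ 3; Investor 2: 8 ≥ 7). Investor 1 gets 9.
Every other cell has a profitable deviation for at least one player. Highest of {7, 9} is 9.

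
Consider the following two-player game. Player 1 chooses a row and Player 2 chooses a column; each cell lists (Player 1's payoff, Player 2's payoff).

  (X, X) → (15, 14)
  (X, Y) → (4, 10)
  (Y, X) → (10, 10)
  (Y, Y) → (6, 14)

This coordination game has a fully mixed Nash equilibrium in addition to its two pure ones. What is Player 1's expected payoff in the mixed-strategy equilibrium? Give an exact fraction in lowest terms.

Player 2 mixes with probability q on X, chosen so Player 1 is indifferent: 15q + 4(1−q) = 10q + 6(1−q) gives q = 2/7.
Player 1's expected payoff (from either row, since indifferent) is 15·2/7 + 4·5/7 = 50/7.

50/7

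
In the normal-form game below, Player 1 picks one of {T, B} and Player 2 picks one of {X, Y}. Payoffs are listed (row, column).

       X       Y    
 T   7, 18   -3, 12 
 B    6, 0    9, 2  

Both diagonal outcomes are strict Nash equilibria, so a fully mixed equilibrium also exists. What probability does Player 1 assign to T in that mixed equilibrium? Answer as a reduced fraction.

Player 1's mix p on T must make Player 2 indifferent between X and Y.
Player 2's payoff from X: 18p + 0(1−p). From Y: 12p + 2(1−p).
Set equal: 6p = 2(1−p) → p = 2/8 = 1/4.

1/4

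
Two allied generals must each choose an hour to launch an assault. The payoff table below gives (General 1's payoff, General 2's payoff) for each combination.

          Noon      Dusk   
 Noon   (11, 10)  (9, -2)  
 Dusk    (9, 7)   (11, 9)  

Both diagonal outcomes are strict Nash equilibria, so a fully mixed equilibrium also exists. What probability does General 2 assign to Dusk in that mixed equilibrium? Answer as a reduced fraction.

General 2's mix q on Noon must make General 1 indifferent between Noon and Dusk.
General 1's payoff from Noon: 11q + 9(1−q). From Dusk: 9q + 11(1−q).
Set equal: 2q = 2(1−q) → q = 2/4 = 1/2.
Probability on Dusk is 1 − 1/2 = 1/2.

1/2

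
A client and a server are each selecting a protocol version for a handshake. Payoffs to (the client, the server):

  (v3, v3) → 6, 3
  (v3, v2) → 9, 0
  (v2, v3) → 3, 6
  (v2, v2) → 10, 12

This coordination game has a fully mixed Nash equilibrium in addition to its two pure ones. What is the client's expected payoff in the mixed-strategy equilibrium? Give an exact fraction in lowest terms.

The server mixes with probability q on v3, chosen so the client is indifferent: 6q + 9(1−q) = 3q + 10(1−q) gives q = 1/4.
The client's expected payoff (from either row, since indifferent) is 6·1/4 + 9·3/4 = 33/4.

33/4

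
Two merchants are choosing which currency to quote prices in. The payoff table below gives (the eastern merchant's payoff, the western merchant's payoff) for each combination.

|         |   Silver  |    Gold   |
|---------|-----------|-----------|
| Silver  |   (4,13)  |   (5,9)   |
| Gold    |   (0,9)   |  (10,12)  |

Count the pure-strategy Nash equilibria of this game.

Both Silver: the eastern merchant gets 4 (best alternative 0); the western merchant gets 13 (best alternative 9). Neither deviates — NE.
Both Gold: the eastern merchant gets 10 (best alternative 5); the western merchant gets 12 (best alternative 9). Neither deviates — NE.
(Silver, Gold) is not a NE: the eastern merchant would switch to Gold (10 > 5).
No other cell survives both best-response checks, so there are 2 pure NE.

2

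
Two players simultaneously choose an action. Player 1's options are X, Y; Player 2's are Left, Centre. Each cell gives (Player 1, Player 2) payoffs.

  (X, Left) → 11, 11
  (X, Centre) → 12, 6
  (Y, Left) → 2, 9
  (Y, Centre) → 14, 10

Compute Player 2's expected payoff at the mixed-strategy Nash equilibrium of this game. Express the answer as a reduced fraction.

Player 1 mixes with probability p on X, chosen so Player 2 is indifferent: 11p + 9(1−p) = 6p + 10(1−p) gives p = 1/6.
Player 2's expected payoff is 11·1/6 + 9·5/6 = 28/3.

28/3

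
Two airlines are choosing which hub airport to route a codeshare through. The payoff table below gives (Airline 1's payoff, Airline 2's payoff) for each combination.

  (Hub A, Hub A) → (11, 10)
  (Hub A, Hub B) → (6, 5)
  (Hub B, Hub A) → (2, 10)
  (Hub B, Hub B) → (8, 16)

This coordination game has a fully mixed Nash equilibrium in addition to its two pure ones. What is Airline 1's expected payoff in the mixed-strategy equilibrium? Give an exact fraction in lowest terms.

76/11

Airline 2 mixes with probability q on Hub A, chosen so Airline 1 is indifferent: 11q + 6(1−q) = 2q + 8(1−q) gives q = 2/11.
Airline 1's expected payoff (from either row, since indifferent) is 11·2/11 + 6·9/11 = 76/11.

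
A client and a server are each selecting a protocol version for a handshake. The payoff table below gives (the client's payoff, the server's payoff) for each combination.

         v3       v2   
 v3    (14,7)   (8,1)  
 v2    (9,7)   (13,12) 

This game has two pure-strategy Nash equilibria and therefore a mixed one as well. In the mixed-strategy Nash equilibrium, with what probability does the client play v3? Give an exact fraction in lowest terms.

The client's mix p on v3 must make the server indifferent between v3 and v2.
The server's payoff from v3: 7p + 7(1−p). From v2: 1p + 12(1−p).
Set equal: 6p = 5(1−p) → p = 5/11.

5/11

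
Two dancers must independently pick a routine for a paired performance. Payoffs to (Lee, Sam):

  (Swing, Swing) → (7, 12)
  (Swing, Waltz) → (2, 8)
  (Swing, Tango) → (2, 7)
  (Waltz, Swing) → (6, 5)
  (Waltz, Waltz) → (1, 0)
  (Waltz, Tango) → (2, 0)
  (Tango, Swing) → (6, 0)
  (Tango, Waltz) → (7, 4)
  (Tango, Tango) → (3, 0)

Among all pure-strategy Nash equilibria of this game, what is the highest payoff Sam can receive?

12

Both Swing is a pure NE (Lee: 7 ≥ 6; Sam: 12 ≥ 8). Sam gets 12.
(Tango, Waltz) is a pure NE (Lee: 7 ≥ 2; Sam: 4 ≥ 0). Sam gets 4.
Every other cell has a profitable deviation for at least one player. Highest of {12, 4} is 12.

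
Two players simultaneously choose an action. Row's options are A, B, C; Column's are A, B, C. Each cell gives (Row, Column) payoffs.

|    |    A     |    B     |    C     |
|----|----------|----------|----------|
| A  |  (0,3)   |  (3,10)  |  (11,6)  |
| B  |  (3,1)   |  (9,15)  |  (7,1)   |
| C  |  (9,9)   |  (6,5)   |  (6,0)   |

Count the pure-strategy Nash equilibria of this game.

2

Both B: Row gets 9 (best alternative 6); Column gets 15 (best alternative 1). Neither deviates — NE.
(C, A): Row gets 9 (best alternative 3); Column gets 9 (best alternative 5). Neither deviates — NE.
Both C is not a NE: Row would switch to A (11 > 6).
No other cell survives both best-response checks, so there are 2 pure NE.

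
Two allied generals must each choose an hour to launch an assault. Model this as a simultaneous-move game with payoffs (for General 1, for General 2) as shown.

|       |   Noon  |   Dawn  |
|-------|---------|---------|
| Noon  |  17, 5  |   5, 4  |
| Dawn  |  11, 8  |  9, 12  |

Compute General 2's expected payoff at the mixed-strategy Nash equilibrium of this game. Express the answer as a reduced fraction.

General 1 mixes with probability p on Noon, chosen so General 2 is indifferent: 5p + 8(1−p) = 4p + 12(1−p) gives p = 4/5.
General 2's expected payoff is 5·4/5 + 8·1/5 = 28/5.

28/5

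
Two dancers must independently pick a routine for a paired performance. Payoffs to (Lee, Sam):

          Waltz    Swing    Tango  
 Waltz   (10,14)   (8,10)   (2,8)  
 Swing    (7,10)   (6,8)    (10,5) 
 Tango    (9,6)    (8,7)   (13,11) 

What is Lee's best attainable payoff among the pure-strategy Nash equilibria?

13

Both Waltz is a pure NE (Lee: 10 ≥ 9; Sam: 14 ≥ 10). Lee gets 10.
Both Tango is a pure NE (Lee: 13 ≥ 10; Sam: 11 ≥ 7). Lee gets 13.
Every other cell has a profitable deviation for at least one player. Highest of {10, 13} is 13.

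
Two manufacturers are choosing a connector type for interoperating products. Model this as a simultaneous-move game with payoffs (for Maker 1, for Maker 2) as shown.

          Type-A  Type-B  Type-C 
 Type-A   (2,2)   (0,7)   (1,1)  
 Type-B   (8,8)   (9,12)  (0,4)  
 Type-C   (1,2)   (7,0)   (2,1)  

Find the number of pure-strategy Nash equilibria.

Both Type-B: Maker 1 gets 9 (best alternative 7); Maker 2 gets 12 (best alternative 8). Neither deviates — NE.
Both Type-A is not a NE: Maker 1 would switch to Type-B (8 > 2).
No other cell survives both best-response checks, so there is 1 pure NE.

1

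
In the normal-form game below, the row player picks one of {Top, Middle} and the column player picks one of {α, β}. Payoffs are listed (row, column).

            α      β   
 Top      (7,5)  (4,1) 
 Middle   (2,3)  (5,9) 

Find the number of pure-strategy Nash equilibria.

2

(Top, α): the row player gets 7 (best alternative 2); the column player gets 5 (best alternative 1). Neither deviates — NE.
(Middle, β): the row player gets 5 (best alternative 4); the column player gets 9 (best alternative 3). Neither deviates — NE.
(Top, β) is not a NE: the row player would switch to Middle (5 > 4).
No other cell survives both best-response checks, so there are 2 pure NE.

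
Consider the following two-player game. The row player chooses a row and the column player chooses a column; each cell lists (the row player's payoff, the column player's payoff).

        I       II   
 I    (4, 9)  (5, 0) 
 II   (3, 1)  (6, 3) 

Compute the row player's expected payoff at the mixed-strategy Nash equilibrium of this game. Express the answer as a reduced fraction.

The column player mixes with probability q on I, chosen so the row player is indifferent: 4q + 5(1−q) = 3q + 6(1−q) gives q = 1/2.
The row player's expected payoff (from either row, since indifferent) is 4·1/2 + 5·1/2 = 9/2.

9/2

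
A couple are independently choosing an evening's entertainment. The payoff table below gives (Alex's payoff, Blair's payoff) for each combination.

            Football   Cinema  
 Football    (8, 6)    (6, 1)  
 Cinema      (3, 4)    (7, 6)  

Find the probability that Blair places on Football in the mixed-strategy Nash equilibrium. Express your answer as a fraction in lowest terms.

1/6

Blair's mix q on Football must make Alex indifferent between Football and Cinema.
Alex's payoff from Football: 8q + 6(1−q). From Cinema: 3q + 7(1−q).
Set equal: 5q = 1(1−q) → q = 1/6.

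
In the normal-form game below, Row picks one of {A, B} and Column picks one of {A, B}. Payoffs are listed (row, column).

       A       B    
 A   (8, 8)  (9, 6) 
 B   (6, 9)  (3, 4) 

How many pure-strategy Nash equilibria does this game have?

1

Both A: Row gets 8 (best alternative 6); Column gets 8 (best alternative 6). Neither deviates — NE.
Both B is not a NE: Row would switch to A (9 > 3).
No other cell survives both best-response checks, so there is 1 pure NE.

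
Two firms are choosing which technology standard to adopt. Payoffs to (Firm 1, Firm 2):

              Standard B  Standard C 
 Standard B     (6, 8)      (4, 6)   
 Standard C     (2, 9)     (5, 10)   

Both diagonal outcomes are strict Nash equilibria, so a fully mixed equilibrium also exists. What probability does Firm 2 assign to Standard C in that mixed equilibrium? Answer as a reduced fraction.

Firm 2's mix q on Standard B must make Firm 1 indifferent between Standard B and Standard C.
Firm 1's payoff from Standard B: 6q + 4(1−q). From Standard C: 2q + 5(1−q).
Set equal: 4q = 1(1−q) → q = 1/5.
Probability on Standard C is 1 − 1/5 = 4/5.

4/5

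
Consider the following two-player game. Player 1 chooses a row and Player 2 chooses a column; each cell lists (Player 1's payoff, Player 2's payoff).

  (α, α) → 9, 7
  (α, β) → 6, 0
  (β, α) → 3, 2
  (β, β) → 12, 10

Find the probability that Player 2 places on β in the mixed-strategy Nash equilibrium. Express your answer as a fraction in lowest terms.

Player 2's mix q on α must make Player 1 indifferent between α and β.
Player 1's payoff from α: 9q + 6(1−q). From β: 3q + 12(1−q).
Set equal: 6q = 6(1−q) → q = 6/12 = 1/2.
Probability on β is 1 − 1/2 = 1/2.

1/2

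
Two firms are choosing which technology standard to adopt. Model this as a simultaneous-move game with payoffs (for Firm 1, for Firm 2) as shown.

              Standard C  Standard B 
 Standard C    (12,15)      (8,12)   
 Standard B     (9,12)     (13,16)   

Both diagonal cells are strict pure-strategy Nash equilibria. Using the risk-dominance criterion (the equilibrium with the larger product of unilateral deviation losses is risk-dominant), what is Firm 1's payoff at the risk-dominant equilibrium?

13

At both Standard C: Firm 1 loses 12 − 9 = 3 by deviating; Firm 2 loses 15 − 12 = 3. Product = 3·3 = 9.
At both Standard B: Firm 1 loses 13 − 8 = 5 by deviating; Firm 2 loses 16 − 12 = 4. Product = 5·4 = 20.
20 > 9, so both Standard B is risk-dominant. Firm 1's payoff there is 13.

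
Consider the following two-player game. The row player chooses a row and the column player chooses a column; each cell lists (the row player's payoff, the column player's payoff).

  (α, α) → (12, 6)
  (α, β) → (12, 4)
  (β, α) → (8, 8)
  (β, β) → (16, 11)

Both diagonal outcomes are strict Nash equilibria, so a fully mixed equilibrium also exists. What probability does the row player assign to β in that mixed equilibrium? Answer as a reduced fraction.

The row player's mix p on α must make the column player indifferent between α and β.
The column player's payoff from α: 6p + 8(1−p). From β: 4p + 11(1−p).
Set equal: 2p = 3(1−p) → p = 3/5.
Probability on β is 1 − 3/5 = 2/5.

2/5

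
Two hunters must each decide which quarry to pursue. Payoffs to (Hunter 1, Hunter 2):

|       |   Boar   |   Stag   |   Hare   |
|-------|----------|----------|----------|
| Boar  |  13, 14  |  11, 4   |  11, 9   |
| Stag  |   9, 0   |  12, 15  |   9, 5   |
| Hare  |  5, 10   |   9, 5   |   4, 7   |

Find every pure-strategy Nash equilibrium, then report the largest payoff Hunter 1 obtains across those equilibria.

13

Both Boar is a pure NE (Hunter 1: 13 ≥ 9; Hunter 2: 14 ≥ 9). Hunter 1 gets 13.
Both Stag is a pure NE (Hunter 1: 12 ≥ 11; Hunter 2: 15 ≥ 5). Hunter 1 gets 12.
Every other cell has a profitable deviation for at least one player. Highest of {13, 12} is 13.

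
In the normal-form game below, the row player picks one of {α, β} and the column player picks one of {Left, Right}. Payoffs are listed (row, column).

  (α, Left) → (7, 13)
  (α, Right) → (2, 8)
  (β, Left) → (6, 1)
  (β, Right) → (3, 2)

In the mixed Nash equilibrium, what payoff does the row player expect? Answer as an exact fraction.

9/2

The column player mixes with probability q on Left, chosen so the row player is indifferent: 7q + 2(1−q) = 6q + 3(1−q) gives q = 1/2.
The row player's expected payoff (from either row, since indifferent) is 7·1/2 + 2·1/2 = 9/2.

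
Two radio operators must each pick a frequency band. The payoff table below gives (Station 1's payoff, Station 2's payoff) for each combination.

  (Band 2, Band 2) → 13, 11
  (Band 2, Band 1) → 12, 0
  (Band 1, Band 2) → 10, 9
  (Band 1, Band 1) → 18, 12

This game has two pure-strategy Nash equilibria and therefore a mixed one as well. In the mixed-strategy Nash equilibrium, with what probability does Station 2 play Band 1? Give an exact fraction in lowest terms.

1/3

Station 2's mix q on Band 2 must make Station 1 indifferent between Band 2 and Band 1.
Station 1's payoff from Band 2: 13q + 12(1−q). From Band 1: 10q + 18(1−q).
Set equal: 3q = 6(1−q) → q = 6/9 = 2/3.
Probability on Band 1 is 1 − 2/3 = 1/3.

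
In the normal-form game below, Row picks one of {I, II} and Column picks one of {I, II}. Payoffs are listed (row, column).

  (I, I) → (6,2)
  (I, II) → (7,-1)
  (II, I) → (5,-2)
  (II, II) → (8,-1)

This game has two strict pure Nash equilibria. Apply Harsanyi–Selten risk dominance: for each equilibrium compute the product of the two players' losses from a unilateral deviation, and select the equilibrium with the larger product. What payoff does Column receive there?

2

At both I: Row loses 6 − 5 = 1 by deviating; Column loses 2 − (-1) = 3. Product = 1·3 = 3.
At both II: Row loses 8 − 7 = 1 by deviating; Column loses -1 − (-2) = 1. Product = 1·1 = 1.
3 > 1, so both I is risk-dominant. Column's payoff there is 2.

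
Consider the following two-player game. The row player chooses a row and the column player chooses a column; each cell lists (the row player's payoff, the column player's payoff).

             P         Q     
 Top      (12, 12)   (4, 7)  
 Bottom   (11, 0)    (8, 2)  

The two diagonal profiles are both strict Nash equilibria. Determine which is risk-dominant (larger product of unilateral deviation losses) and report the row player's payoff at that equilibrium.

8

At (Top, P): the row player loses 12 − 11 = 1 by deviating; the column player loses 12 − 7 = 5. Product = 1·5 = 5.
At (Bottom, Q): the row player loses 8 − 4 = 4 by deviating; the column player loses 2 − 0 = 2. Product = 4·2 = 8.
8 > 5, so (Bottom, Q) is risk-dominant. The row player's payoff there is 8.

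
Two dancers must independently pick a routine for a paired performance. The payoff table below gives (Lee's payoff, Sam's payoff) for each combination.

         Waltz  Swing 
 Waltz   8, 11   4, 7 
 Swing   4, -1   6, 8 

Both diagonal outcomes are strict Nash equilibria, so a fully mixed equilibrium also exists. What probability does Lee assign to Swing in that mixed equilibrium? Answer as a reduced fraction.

Lee's mix p on Waltz must make Sam indifferent between Waltz and Swing.
Sam's payoff from Waltz: 11p + (-1)(1−p). From Swing: 7p + 8(1−p).
Set equal: 4p = 9(1−p) → p = 9/13.
Probability on Swing is 1 − 9/13 = 4/13.

4/13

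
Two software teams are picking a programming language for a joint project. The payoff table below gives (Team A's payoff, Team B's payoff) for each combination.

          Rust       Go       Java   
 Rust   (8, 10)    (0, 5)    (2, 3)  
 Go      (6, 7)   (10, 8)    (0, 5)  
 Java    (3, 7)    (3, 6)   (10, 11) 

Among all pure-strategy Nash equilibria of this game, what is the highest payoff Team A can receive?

10

Both Rust is a pure NE (Team A: 8 ≥ 6; Team B: 10 ≥ 5). Team A gets 8.
Both Go is a pure NE (Team A: 10 ≥ 3; Team B: 8 ≥ 7). Team A gets 10.
Both Java is a pure NE (Team A: 10 ≥ 2; Team B: 11 ≥ 7). Team A gets 10.
Every other cell has a profitable deviation for at least one player. Highest of {8, 10, 10} is 10.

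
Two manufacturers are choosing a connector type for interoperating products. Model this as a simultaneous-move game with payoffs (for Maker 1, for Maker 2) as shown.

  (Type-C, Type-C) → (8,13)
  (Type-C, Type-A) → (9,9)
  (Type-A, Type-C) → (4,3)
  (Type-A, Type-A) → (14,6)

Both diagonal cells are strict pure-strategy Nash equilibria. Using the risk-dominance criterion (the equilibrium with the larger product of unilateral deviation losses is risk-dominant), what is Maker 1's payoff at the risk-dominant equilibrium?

At both Type-C: Maker 1 loses 8 − 4 = 4 by deviating; Maker 2 loses 13 − 9 = 4. Product = 4·4 = 16.
At both Type-A: Maker 1 loses 14 − 9 = 5 by deviating; Maker 2 loses 6 − 3 = 3. Product = 5·3 = 15.
16 > 15, so both Type-C is risk-dominant. Maker 1's payoff there is 8.

8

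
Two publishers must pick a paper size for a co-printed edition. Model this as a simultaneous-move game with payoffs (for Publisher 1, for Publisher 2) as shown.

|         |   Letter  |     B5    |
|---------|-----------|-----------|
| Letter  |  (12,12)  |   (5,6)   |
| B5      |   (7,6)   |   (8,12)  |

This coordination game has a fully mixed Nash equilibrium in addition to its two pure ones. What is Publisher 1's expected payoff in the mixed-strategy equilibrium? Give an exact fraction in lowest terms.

Publisher 2 mixes with probability q on Letter, chosen so Publisher 1 is indifferent: 12q + 5(1−q) = 7q + 8(1−q) gives q = 3/8.
Publisher 1's expected payoff (from either row, since indifferent) is 12·3/8 + 5·5/8 = 61/8.

61/8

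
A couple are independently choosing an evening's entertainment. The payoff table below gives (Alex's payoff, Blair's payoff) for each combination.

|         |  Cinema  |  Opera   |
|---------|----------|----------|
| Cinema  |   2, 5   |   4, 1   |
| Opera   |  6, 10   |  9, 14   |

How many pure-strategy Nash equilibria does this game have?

1

Both Opera: Alex gets 9 (best alternative 4); Blair gets 14 (best alternative 10). Neither deviates — NE.
Both Cinema is not a NE: Alex would switch to Opera (6 > 2).
No other cell survives both best-response checks, so there is 1 pure NE.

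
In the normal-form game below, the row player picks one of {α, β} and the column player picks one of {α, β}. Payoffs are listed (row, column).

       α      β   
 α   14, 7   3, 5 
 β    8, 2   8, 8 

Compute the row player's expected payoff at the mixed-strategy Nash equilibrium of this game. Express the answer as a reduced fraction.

8

The column player mixes with probability q on α, chosen so the row player is indifferent: 14q + 3(1−q) = 8q + 8(1−q) gives q = 5/11.
The row player's expected payoff (from either row, since indifferent) is 14·5/11 + 3·6/11 = 8.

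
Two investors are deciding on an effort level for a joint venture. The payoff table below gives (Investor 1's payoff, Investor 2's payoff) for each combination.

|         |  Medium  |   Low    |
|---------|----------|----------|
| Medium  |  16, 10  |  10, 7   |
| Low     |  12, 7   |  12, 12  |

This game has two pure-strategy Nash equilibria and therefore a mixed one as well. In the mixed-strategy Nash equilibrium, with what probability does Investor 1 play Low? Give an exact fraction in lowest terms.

3/8

Investor 1's mix p on Medium must make Investor 2 indifferent between Medium and Low.
Investor 2's payoff from Medium: 10p + 7(1−p). From Low: 7p + 12(1−p).
Set equal: 3p = 5(1−p) → p = 5/8.
Probability on Low is 1 − 5/8 = 3/8.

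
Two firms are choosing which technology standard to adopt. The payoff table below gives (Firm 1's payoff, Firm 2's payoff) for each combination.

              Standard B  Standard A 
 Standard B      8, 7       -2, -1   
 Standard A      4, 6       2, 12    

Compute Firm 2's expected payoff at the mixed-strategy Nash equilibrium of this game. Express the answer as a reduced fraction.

45/7

Firm 1 mixes with probability p on Standard B, chosen so Firm 2 is indifferent: 7p + 6(1−p) = (-1)p + 12(1−p) gives p = 3/7.
Firm 2's expected payoff is 7·3/7 + 6·4/7 = 45/7.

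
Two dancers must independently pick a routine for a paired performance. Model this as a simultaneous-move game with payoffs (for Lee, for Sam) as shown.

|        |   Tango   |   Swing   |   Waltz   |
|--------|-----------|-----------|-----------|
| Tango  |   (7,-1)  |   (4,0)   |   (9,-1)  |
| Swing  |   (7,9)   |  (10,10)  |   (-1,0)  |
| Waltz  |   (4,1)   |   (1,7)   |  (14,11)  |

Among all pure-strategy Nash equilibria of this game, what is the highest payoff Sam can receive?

Both Swing is a pure NE (Lee: 10 ≥ 4; Sam: 10 ≥ 9). Sam gets 10.
Both Waltz is a pure NE (Lee: 14 ≥ 9; Sam: 11 ≥ 7). Sam gets 11.
Every other cell has a profitable deviation for at least one player. Highest of {10, 11} is 11.

11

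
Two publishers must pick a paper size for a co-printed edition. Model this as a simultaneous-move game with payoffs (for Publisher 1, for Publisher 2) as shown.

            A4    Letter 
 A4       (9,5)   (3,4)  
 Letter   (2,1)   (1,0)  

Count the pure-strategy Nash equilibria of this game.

Both A4: Publisher 1 gets 9 (best alternative 2); Publisher 2 gets 5 (best alternative 4). Neither deviates — NE.
Both Letter is not a NE: Publisher 1 would switch to A4 (3 > 1).
No other cell survives both best-response checks, so there is 1 pure NE.

1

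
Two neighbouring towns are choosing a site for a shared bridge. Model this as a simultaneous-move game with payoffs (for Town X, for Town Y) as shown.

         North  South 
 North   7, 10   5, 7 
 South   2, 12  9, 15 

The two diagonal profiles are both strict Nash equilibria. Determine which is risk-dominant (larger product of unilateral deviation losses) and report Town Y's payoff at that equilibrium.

10

At both North: Town X loses 7 − 2 = 5 by deviating; Town Y loses 10 − 7 = 3. Product = 5·3 = 15.
At both South: Town X loses 9 − 5 = 4 by deviating; Town Y loses 15 − 12 = 3. Product = 4·3 = 12.
15 > 12, so both North is risk-dominant. Town Y's payoff there is 10.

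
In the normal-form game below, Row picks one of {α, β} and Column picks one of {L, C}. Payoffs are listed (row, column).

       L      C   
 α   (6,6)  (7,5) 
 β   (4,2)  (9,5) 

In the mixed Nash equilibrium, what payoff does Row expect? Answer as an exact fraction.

13/2

Column mixes with probability q on L, chosen so Row is indifferent: 6q + 7(1−q) = 4q + 9(1−q) gives q = 1/2.
Row's expected payoff (from either row, since indifferent) is 6·1/2 + 7·1/2 = 13/2.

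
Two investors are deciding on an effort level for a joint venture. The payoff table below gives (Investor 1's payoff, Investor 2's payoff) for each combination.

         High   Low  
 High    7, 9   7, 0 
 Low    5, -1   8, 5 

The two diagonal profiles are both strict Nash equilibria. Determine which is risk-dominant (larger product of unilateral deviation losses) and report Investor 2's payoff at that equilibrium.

9

At both High: Investor 1 loses 7 − 5 = 2 by deviating; Investor 2 loses 9 − 0 = 9. Product = 2·9 = 18.
At both Low: Investor 1 loses 8 − 7 = 1 by deviating; Investor 2 loses 5 − (-1) = 6. Product = 1·6 = 6.
18 > 6, so both High is risk-dominant. Investor 2's payoff there is 9.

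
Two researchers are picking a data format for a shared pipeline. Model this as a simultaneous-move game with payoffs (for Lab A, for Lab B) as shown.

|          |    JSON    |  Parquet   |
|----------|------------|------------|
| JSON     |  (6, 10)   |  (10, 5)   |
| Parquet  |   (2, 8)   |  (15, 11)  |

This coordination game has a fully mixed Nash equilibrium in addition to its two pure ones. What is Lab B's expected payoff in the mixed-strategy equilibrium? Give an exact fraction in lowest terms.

Lab A mixes with probability p on JSON, chosen so Lab B is indifferent: 10p + 8(1−p) = 5p + 11(1−p) gives p = 3/8.
Lab B's expected payoff is 10·3/8 + 8·5/8 = 35/4.

35/4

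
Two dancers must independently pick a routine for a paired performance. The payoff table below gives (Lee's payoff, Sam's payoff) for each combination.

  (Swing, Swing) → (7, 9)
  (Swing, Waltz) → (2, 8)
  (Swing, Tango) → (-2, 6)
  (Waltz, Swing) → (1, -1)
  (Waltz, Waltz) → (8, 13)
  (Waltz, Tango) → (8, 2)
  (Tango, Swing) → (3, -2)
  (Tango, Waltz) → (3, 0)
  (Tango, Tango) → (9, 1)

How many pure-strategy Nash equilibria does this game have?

3

Both Swing: Lee gets 7 (best alternative 3); Sam gets 9 (best alternative 8). Neither deviates — NE.
Both Waltz: Lee gets 8 (best alternative 3); Sam gets 13 (best alternative 2). Neither deviates — NE.
Both Tango: Lee gets 9 (best alternative 8); Sam gets 1 (best alternative 0). Neither deviates — NE.
(Waltz, Swing) is not a NE: Lee would switch to Swing (7 > 1).
No other cell survives both best-response checks, so there are 3 pure NE.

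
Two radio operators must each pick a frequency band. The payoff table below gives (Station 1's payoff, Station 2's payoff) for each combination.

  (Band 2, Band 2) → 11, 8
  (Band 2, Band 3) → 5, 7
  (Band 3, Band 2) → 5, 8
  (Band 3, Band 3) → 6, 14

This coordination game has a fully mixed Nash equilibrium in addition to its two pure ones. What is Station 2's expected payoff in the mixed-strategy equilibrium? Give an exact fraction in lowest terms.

Station 1 mixes with probability p on Band 2, chosen so Station 2 is indifferent: 8p + 8(1−p) = 7p + 14(1−p) gives p = 6/7.
Station 2's expected payoff is 8·6/7 + 8·1/7 = 8.

8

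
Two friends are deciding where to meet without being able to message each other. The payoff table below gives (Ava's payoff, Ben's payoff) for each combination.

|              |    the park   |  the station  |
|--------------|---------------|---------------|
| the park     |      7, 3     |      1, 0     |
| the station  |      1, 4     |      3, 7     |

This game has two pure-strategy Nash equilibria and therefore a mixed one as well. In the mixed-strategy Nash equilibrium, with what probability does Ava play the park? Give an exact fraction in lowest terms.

Ava's mix p on the park must make Ben indifferent between the park and the station.
Ben's payoff from the park: 3p + 4(1−p). From the station: 0p + 7(1−p).
Set equal: 3p = 3(1−p) → p = 3/6 = 1/2.

1/2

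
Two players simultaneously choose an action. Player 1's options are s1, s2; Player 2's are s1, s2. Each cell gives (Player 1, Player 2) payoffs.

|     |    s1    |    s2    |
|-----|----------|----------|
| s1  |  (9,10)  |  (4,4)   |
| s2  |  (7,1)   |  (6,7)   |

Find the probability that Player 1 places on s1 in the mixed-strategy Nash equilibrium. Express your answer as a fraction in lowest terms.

Player 1's mix p on s1 must make Player 2 indifferent between s1 and s2.
Player 2's payoff from s1: 10p + 1(1−p). From s2: 4p + 7(1−p).
Set equal: 6p = 6(1−p) → p = 6/12 = 1/2.

1/2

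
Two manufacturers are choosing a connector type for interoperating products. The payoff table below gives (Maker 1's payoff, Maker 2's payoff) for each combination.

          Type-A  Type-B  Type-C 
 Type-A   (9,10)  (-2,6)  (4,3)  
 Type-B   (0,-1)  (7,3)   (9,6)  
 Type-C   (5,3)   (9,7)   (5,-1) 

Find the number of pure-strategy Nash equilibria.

3

Both Type-A: Maker 1 gets 9 (best alternative 5); Maker 2 gets 10 (best alternative 6). Neither deviates — NE.
(Type-B, Type-C): Maker 1 gets 9 (best alternative 5); Maker 2 gets 6 (best alternative 3). Neither deviates — NE.
(Type-C, Type-B): Maker 1 gets 9 (best alternative 7); Maker 2 gets 7 (best alternative 3). Neither deviates — NE.
Both Type-B is not a NE: Maker 1 would switch to Type-C (9 > 7).
No other cell survives both best-response checks, so there are 3 pure NE.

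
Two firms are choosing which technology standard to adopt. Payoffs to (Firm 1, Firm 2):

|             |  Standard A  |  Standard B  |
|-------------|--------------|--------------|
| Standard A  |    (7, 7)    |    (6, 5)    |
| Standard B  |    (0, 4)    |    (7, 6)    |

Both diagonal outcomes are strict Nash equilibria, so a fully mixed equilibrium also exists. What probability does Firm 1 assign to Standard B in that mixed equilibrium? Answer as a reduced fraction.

1/2

Firm 1's mix p on Standard A must make Firm 2 indifferent between Standard A and Standard B.
Firm 2's payoff from Standard A: 7p + 4(1−p). From Standard B: 5p + 6(1−p).
Set equal: 2p = 2(1−p) → p = 2/4 = 1/2.
Probability on Standard B is 1 − 1/2 = 1/2.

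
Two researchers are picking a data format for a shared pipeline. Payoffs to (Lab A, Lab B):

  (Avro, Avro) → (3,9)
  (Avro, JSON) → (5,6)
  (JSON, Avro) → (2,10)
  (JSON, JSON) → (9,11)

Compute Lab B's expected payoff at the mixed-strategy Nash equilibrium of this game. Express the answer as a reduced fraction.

Lab A mixes with probability p on Avro, chosen so Lab B is indifferent: 9p + 10(1−p) = 6p + 11(1−p) gives p = 1/4.
Lab B's expected payoff is 9·1/4 + 10·3/4 = 39/4.

39/4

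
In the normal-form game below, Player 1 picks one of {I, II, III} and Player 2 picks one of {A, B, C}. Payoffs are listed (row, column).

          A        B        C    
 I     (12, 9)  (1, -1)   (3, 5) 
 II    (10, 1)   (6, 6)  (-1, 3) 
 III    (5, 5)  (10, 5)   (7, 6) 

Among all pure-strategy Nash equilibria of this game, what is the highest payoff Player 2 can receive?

(I, A) is a pure NE (Player 1: 12 ≥ 10; Player 2: 9 ≥ 5). Player 2 gets 9.
(III, C) is a pure NE (Player 1: 7 ≥ 3; Player 2: 6 ≥ 5). Player 2 gets 6.
Every other cell has a profitable deviation for at least one player. Highest of {9, 6} is 9.

9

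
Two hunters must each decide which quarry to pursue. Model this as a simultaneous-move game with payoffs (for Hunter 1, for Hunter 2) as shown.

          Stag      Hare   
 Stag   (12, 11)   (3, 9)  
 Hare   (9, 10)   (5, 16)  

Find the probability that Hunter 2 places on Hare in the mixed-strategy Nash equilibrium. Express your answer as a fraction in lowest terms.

3/5

Hunter 2's mix q on Stag must make Hunter 1 indifferent between Stag and Hare.
Hunter 1's payoff from Stag: 12q + 3(1−q). From Hare: 9q + 5(1−q).
Set equal: 3q = 2(1−q) → q = 2/5.
Probability on Hare is 1 − 2/5 = 3/5.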